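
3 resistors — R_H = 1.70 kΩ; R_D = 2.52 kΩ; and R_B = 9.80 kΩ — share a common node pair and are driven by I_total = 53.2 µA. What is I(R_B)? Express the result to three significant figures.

ΣG = 1/1.70 + 1/2.52 + 1/9.80 = 1.087.
R_B takes the fraction G_k/ΣG = 0.1020/1.087 = 0.09387, so I = 53.2 × 0.09387 = 4.994 µA.

I ≈ 4.99 µA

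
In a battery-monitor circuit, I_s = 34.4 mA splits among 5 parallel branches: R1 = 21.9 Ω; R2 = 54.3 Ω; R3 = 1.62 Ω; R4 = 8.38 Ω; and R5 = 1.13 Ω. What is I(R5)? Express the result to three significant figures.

ΣG = 1/21.9 + 1/54.3 + 1/1.62 + 1/8.38 + 1/1.13 = 1.686.
Current divider: I(R5) = I_s · G_k/ΣG = 34.4 × (0.8850/1.686) = 34.4 × 0.5250 = 18.06 mA.

I ≈ 18.1 mA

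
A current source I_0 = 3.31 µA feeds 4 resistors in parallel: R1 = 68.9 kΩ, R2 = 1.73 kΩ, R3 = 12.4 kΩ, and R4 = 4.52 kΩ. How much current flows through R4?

Total conductance ΣG = 1/68.9 + 1/1.73 + 1/12.4 + 1/4.52 = 0.8944 (units of 1/kΩ).
Current divider: I(R4) = I_0 · G_k/ΣG = 3.31 × (0.2212/0.8944) = 3.31 × 0.2474 = 0.8187 µA.

I ≈ 0.819 µA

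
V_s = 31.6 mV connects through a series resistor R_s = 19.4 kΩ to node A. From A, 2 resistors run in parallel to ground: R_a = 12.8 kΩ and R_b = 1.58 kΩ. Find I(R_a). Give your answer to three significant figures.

I ≈ 0.167 µA

Parallel bank: R_p = 1/(1/12.8 + 1/1.58) = 1.406 kΩ.
Node voltage V_A = V_s · R_p/(R_s + R_p) = 31.6 × 0.06759 = 2.136 mV.
I(R_a) = V_A / R_a = 2.136/12.8 = 0.1669 µA.
(Check via current divider: I_total = 1.519 µA; share G_k/ΣG = 0.1099 → same result.)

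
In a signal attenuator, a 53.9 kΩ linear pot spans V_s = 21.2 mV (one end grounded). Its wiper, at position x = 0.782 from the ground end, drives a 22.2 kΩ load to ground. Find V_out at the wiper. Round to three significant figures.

V_out ≈ 11.7 mV

Split the track: R_lower = x·R_p = 42.15 kΩ, R_upper = (1−x)·R_p = 11.75 kΩ.
(x·R_p) ‖ R_L = 14.54 kΩ.
Loaded-divider output: V_out = 21.2 × 0.5531 = 11.73 mV.
(Unloaded: V_out = x·V_s = 16.6 mV.)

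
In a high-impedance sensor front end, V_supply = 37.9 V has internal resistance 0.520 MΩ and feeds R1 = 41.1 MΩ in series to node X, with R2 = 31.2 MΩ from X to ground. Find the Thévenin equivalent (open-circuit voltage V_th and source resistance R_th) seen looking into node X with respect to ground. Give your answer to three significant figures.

R1' = 0.520 + 41.1 = 41.62 MΩ (source resistance + R1).
V_th is the unloaded tap voltage: V_supply · R2/(R1'+R2) = 37.9 × 0.4285 = 16.24 V.
With V_supply suppressed (replaced by a short), R_th = R1' ‖ R2 = (41.62 × 31.2)/(41.62 + 31.2) = 17.83 MΩ.

V_th ≈ 16.2 V, R_th ≈ 17.8 MΩ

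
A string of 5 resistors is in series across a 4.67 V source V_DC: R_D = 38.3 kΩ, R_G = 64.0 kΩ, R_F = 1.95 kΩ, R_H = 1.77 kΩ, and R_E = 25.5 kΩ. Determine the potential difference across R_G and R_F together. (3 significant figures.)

V ≈ 2.34 V

Total series resistance ΣR = 38.3 + 64.0 + 1.95 + 1.77 + 25.5 = 131.5 kΩ.
R_{R_G..R_F} = 64.0 + 1.95 = 65.95 kΩ.
V = V_DC · R/ΣR = 4.67 × 0.5014 = 2.342 V.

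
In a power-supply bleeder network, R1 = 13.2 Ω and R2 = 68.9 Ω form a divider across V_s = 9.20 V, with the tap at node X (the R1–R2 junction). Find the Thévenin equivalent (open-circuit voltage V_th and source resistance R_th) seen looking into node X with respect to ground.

With X open, the divider is unloaded: V_th = 9.20 × 68.9/82.10 = 7.721 V.
With V_s suppressed (replaced by a short), R_th = R1 ‖ R2 = (13.20 × 68.9)/(13.20 + 68.9) = 11.08 Ω.

V_th ≈ 7.72 V, R_th ≈ 11.1 Ω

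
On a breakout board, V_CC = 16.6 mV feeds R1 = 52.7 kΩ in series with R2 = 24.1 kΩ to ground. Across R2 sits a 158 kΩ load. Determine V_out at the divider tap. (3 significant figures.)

V_out ≈ 4.72 mV

R2 ‖ R_L = (24.1 × 158)/(24.1 + 158) = 20.91 kΩ.
Voltage divider with the loaded lower leg: V_out = 16.6 × 20.91/(52.7 + 20.91) = 16.6 × 0.2841 = 4.716 mV.
(Unloaded it would be 5.21 mV; the load pulls it down.)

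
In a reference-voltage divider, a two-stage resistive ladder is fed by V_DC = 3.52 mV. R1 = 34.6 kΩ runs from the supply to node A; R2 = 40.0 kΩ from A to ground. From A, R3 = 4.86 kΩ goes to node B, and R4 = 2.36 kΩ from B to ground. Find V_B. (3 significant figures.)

V_B ≈ 0.173 mV

Node A sees R2 in parallel with the series input of stage 2, R3 + R4 = 7.220 kΩ.
R2 ‖ (R3+R4) = 6.116 kΩ.
First divider: V_A = V_DC · 6.116/(34.6 + 6.116) = 0.5287 mV.
V_B = V_A × 0.3269 = 0.1728 mV.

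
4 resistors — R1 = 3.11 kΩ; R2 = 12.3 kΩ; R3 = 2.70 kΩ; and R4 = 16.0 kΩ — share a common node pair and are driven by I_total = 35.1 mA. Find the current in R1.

I ≈ 13.5 mA

Conductances: ΣG = 1/3.11 + 1/12.3 + 1/2.70 + 1/16.0 = 0.8357 (1/kΩ).
Current divider: I(R1) = I_total · G_k/ΣG = 35.1 × (0.3215/0.8357) = 35.1 × 0.3848 = 13.50 mA.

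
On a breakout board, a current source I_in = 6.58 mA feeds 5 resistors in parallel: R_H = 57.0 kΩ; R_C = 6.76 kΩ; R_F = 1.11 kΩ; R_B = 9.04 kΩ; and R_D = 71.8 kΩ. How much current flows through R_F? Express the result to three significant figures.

I ≈ 4.98 mA

Conductances: ΣG = 1/57.0 + 1/6.76 + 1/1.11 + 1/9.04 + 1/71.8 = 1.191 (1/kΩ).
Current divider: I(R_F) = I_in · G_k/ΣG = 6.58 × (0.9009/1.191) = 6.58 × 0.7565 = 4.978 mA.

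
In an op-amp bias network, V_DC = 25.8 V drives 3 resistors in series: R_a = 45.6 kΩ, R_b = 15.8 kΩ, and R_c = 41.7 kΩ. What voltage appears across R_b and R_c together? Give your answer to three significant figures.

Total series resistance ΣR = 45.6 + 15.8 + 41.7 = 103.1 kΩ.
R_{R_b..R_c} = 15.8 + 41.7 = 57.50 kΩ.
Voltage divider: V = V_DC · (57.50 / 103.1) = 25.8 × 0.5577 = 14.39 V.

V ≈ 14.4 V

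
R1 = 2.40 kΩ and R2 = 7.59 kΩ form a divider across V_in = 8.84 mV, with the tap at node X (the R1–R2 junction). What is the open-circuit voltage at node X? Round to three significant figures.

V_th ≈ 6.72 mV

With X open, the divider is unloaded: V_th = 8.84 × 7.59/9.990 = 6.716 mV.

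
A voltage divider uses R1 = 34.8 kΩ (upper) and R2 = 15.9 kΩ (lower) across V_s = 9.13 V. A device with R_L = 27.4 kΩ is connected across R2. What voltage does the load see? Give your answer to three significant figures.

V_out ≈ 2.05 V

R2 ‖ R_L = (15.9 × 27.4)/(15.9 + 27.4) = 10.06 kΩ.
Now apply the divider: V_out = 9.13 × 0.2243 = 2.048 V.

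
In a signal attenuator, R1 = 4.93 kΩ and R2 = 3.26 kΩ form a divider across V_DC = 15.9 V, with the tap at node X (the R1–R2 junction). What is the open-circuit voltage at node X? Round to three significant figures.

V_th ≈ 6.33 V

V_th is the unloaded tap voltage: V_DC · R2/(R1+R2) = 15.9 × 0.3980 = 6.329 V.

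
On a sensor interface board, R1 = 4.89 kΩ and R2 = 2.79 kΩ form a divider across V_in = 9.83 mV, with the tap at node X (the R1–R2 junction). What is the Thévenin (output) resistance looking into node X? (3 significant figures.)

R_th ≈ 1.78 kΩ

With V_in suppressed (replaced by a short), R_th = R1 ‖ R2 = (4.890 × 2.79)/(4.890 + 2.79) = 1.776 kΩ.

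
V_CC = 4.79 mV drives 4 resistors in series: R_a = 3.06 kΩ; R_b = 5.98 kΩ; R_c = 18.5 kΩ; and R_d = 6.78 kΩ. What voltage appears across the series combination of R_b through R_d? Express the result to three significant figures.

V ≈ 4.36 mV

ΣR = 3.06 + 5.98 + 18.5 + 6.78 = 34.32 kΩ.
R_{R_b..R_d} = 5.98 + 18.5 + 6.78 = 31.26 kΩ.
By the voltage-divider rule, V = 4.79 × 31.26/34.32 = 4.363 mV.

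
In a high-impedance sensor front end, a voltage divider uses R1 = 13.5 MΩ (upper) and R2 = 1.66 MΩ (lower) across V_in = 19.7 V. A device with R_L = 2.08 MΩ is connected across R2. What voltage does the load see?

V_out ≈ 1.26 V

R2 ‖ R_L = (1.66 × 2.08)/(1.66 + 2.08) = 0.9232 MΩ.
Now apply the divider: V_out = 19.7 × 0.06401 = 1.261 V.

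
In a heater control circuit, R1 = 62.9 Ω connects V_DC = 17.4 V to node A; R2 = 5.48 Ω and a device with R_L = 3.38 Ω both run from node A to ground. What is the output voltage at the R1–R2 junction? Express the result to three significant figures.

V_out ≈ 0.560 V

R2 ‖ R_L = (5.48 × 3.38)/(5.48 + 3.38) = 2.091 Ω.
Now apply the divider: V_out = 17.4 × 0.03217 = 0.5597 V.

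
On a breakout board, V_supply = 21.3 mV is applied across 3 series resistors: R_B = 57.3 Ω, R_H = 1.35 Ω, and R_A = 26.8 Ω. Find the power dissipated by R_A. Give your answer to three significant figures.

The common current is I = 21.3/85.45 = 0.2493 mA.
V(R_A) = I·R = 6.680 mV; P = V·I = 6.680 × 0.2493 = 1.665 µW.

P ≈ 1.67 µW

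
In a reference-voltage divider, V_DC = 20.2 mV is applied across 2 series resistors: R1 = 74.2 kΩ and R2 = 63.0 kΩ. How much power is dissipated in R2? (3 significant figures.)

The common current is I = 20.2/137.2 = 0.1472 µA.
P(R2) = I²·R2 = (0.1472)² × 63.0 = 1.366 nW.

P ≈ 1.37 nW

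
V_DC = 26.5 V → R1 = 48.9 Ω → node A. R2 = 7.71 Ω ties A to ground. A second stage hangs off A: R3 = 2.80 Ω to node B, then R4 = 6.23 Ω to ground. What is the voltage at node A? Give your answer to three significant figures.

Node A sees R2 in parallel with the series input of stage 2, R3 + R4 = 9.030 Ω.
Effective lower resistance at A: R2 ‖ 9.030 = 4.159 Ω.
V_A = 26.5 × 4.159/(48.9 + 4.159) = 2.077 V.

V_A ≈ 2.08 V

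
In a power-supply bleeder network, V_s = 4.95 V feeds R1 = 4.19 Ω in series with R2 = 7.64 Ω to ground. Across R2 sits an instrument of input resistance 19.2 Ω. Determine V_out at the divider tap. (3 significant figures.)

The load sits in parallel with R2, giving an effective lower resistance R2' = R2·R_L/(R2+R_L) = 5.465 Ω.
Voltage divider with the loaded lower leg: V_out = 4.95 × 5.465/(4.19 + 5.465) = 4.95 × 0.5660 = 2.802 V.

V_out ≈ 2.80 V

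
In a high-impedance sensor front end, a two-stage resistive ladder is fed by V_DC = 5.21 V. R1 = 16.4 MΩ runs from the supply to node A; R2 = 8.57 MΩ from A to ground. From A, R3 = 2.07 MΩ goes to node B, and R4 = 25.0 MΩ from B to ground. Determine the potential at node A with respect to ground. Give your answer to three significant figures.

V_A ≈ 1.48 V

The second stage (R3 + R4 = 27.07 MΩ) loads node A in parallel with R2.
R2 ‖ (R3+R4) = 6.509 MΩ.
First divider: V_A = V_DC · 6.509/(16.4 + 6.509) = 1.480 V.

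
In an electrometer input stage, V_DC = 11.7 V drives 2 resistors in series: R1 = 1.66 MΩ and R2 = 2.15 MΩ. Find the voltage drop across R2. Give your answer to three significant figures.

Total series resistance ΣR = 1.66 + 2.15 = 3.810 MΩ.
Voltage divider: V = V_DC · (2.150 / 3.810) = 11.7 × 0.5643 = 6.602 V.

V ≈ 6.60 V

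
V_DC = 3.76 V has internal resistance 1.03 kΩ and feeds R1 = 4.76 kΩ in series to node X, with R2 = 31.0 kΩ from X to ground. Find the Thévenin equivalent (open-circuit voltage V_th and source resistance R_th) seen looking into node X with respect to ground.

V_th ≈ 3.17 V, R_th ≈ 4.88 kΩ

R1' = 1.03 + 4.76 = 5.790 kΩ (source resistance + R1).
Open-circuit (no load on X): V_th = V_DC · R2/(R1' + R2) = 3.76 × 31.0/(5.790 + 31.0) = 3.168 V.
With V_DC suppressed (replaced by a short), R_th = R1' ‖ R2 = (5.790 × 31.0)/(5.790 + 31.0) = 4.879 kΩ.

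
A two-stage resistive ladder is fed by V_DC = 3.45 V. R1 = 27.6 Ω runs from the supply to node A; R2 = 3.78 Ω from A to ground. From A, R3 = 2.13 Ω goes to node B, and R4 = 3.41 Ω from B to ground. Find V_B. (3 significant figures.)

V_B ≈ 0.160 V

Looking into the second stage from A: R3 + R4 = 5.540 Ω appears in parallel with R2.
Effective lower resistance at A: R2 ‖ 5.540 = 2.247 Ω.
So V_A = 3.45 × 0.07528 = 0.2597 V.
V_B = V_A × 0.6155 = 0.1599 V.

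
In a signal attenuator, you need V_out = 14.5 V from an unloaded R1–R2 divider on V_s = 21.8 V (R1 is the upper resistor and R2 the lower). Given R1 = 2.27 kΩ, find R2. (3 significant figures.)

R2 ≈ 4.51 kΩ

The divider ratio is R2/(R1+R2) = 14.5/21.8 = 0.6651.
So R2 = R1 · V_out/(V_s − V_out) = 2.27 × 14.5/(21.8 − 14.5) = 2.27 × 1.986 = 4.509 kΩ.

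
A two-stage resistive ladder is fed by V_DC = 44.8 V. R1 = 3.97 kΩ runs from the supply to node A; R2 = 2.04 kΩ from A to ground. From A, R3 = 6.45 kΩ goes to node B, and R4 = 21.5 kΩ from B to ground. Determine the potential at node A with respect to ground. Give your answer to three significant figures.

The second stage (R3 + R4 = 27.95 kΩ) loads node A in parallel with R2.
R2 ‖ (R3+R4) = 1.901 kΩ.
V_A = 44.8 × 1.901/(3.97 + 1.901) = 14.51 V.

V_A ≈ 14.5 V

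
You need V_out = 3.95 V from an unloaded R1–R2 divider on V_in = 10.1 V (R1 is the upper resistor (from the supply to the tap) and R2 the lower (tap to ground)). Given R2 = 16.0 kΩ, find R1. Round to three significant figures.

R1 ≈ 24.9 kΩ

Required fraction k = V_out/V_in = 0.3911.
So R1 = R2 · (V_in/V_out − 1) = 16.0 × (10.1/3.95 − 1) = 16.0 × 1.557 = 24.91 kΩ.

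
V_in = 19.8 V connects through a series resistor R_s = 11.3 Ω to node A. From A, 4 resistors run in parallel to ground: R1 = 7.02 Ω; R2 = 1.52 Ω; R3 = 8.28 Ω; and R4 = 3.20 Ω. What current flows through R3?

I ≈ 0.160 A

Parallel bank: R_p = 1/(1/7.02 + 1/1.52 + 1/8.28 + 1/3.20) = 0.8106 Ω.
V_A by voltage divider: V_A = 19.8 × 0.8106/(11.3 + 0.8106) = 1.325 V.
Branch current I = V_A/R3 = 1.325/8.28 = 0.1601 A.
(Equivalently: I_total = 1.635 A, then current-divider fraction G_k/ΣG = 0.09790.)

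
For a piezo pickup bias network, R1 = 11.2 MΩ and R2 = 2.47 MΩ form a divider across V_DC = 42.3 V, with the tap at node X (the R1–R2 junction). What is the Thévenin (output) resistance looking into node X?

R_th ≈ 2.02 MΩ

Zeroing V_DC shorts the top of R1 to ground, so R_th = R1 ‖ R2 = 2.024 MΩ.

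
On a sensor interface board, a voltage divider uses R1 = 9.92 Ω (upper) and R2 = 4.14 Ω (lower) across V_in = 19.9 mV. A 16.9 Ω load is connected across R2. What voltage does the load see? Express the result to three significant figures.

V_out ≈ 5.00 mV

The load sits in parallel with R2, giving an effective lower resistance R2' = R2·R_L/(R2+R_L) = 3.325 Ω.
Voltage divider with the loaded lower leg: V_out = 19.9 × 3.325/(9.92 + 3.325) = 19.9 × 0.2511 = 4.996 mV.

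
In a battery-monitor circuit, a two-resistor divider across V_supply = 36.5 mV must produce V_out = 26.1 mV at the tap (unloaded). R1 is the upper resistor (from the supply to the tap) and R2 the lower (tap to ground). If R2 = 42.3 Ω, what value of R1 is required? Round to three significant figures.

R1 ≈ 16.9 Ω

The divider ratio is R2/(R1+R2) = 26.1/36.5 = 0.7151.
Rearranging, R1 = R2·(1−k)/k = 42.3 × 0.3985 = 16.86 Ω.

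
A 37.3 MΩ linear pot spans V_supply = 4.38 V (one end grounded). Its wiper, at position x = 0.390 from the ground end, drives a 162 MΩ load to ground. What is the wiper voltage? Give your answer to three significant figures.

V_out ≈ 1.62 V

Lower segment x·R_p = 14.55 MΩ; upper segment (1−x)·R_p = 22.75 MΩ.
R_L loads the lower segment: effective lower R = 13.35 MΩ.
Loaded-divider output: V_out = 4.38 × 0.3697 = 1.619 V.
(Unloaded: V_out = x·V_supply = 1.71 V.)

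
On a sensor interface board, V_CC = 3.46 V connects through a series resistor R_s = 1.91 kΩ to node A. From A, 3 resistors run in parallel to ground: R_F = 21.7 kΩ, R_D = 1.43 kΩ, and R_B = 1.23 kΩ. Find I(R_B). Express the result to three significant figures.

I ≈ 0.707 mA

Equivalent of the parallel group: R_p = 0.6417 kΩ.
V_A by voltage divider: V_A = 3.46 × 0.6417/(1.91 + 0.6417) = 0.8701 V.
Branch current I = V_A/R_B = 0.8701/1.23 = 0.7074 mA.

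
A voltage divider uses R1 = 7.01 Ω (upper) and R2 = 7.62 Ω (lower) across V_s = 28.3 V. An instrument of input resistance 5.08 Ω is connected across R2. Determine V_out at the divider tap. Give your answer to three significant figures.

First combine the lower leg with the load: R2 ‖ R_L = 3.048 Ω.
Voltage divider with the loaded lower leg: V_out = 28.3 × 3.048/(7.01 + 3.048) = 28.3 × 0.3030 = 8.576 V.

V_out ≈ 8.58 V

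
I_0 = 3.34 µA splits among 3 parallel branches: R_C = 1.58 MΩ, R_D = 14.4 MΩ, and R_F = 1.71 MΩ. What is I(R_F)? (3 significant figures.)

Conductances: ΣG = 1/1.58 + 1/14.4 + 1/1.71 = 1.287 (1/MΩ).
By the current-divider rule, I = I_0 · G_k/ΣG = 3.34 × 0.4543 = 1.517 µA.

I ≈ 1.52 µA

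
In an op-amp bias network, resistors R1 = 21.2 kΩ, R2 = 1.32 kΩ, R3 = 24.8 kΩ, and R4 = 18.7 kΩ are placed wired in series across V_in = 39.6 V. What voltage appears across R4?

ΣR = 21.2 + 1.32 + 24.8 + 18.7 = 66.02 kΩ.
Voltage divider: V = V_in · (18.70 / 66.02) = 39.6 × 0.2832 = 11.22 V.

V ≈ 11.2 V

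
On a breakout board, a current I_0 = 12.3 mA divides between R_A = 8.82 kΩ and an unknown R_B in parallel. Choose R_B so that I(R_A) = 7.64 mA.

R_B ≈ 14.5 kΩ

The fraction through R_A equals R_B/(R_A+R_B).
7.64/12.3 = R_B/(R_A + R_B) → R_B = R_A · (0.6211)/(1 − 0.6211) = 8.82 × 1.639 = 14.46 kΩ.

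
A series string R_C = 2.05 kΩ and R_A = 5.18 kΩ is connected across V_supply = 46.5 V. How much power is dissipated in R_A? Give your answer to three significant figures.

P ≈ 214 mW

ΣR = 7.230 kΩ → I = 46.5/7.230 = 6.432 mA.
P(R_A) = I²·R_A = (6.432)² × 5.18 = 214.3 mW.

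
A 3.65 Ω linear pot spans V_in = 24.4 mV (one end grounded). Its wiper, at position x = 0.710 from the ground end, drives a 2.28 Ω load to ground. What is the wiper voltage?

Lower segment x·R_p = 2.591 Ω; upper segment (1−x)·R_p = 1.058 Ω.
(x·R_p) ‖ R_L = 1.213 Ω.
Then V_out = V_in · 1.213/(1.058 + 1.213) = 13.03 mV.

V_out ≈ 13.0 mV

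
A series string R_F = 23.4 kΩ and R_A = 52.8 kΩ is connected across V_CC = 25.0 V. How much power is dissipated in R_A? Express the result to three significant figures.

P ≈ 5.68 mW

ΣR = 76.20 kΩ → I = 25.0/76.20 = 0.3281 mA.
V(R_A) = I·R = 17.32 V; P = V·I = 17.32 × 0.3281 = 5.683 mW.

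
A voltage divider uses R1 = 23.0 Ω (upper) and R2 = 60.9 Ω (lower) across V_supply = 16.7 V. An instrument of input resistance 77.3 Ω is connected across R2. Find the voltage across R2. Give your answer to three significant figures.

V_out ≈ 9.97 V

The load sits in parallel with R2, giving an effective lower resistance R2' = R2·R_L/(R2+R_L) = 34.06 Ω.
Then V_out = V_supply · R2'/(R1 + R2') = 16.7 × 34.06/57.06 = 9.969 V.
(Unloaded it would be 12.1 V; the load pulls it down.)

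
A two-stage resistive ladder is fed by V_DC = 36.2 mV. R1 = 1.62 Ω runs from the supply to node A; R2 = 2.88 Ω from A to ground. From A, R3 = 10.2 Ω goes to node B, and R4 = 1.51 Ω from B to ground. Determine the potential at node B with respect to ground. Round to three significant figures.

V_B ≈ 2.74 mV

Looking into the second stage from A: R3 + R4 = 11.71 Ω appears in parallel with R2.
Effective lower resistance at A: R2 ‖ 11.71 = 2.312 Ω.
V_A = 36.2 × 2.312/(1.62 + 2.312) = 21.28 mV.
Stage 2 is unloaded, so V_B = V_A · R4/(R3+R4) = 21.28 × 1.51/11.71 = 2.745 mV.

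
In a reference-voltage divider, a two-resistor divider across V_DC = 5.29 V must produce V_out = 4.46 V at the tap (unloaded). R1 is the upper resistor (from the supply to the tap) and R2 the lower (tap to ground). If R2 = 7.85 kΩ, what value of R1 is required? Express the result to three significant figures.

V_out/V_DC = R2/(R1+R2) = 0.8431.
Rearranging, R1 = R2·(1−k)/k = 7.85 × 0.1861 = 1.461 kΩ.

R1 ≈ 1.46 kΩ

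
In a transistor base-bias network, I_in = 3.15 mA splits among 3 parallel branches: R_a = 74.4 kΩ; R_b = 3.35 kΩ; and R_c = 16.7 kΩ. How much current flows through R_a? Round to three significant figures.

I ≈ 0.114 mA

Total conductance ΣG = 1/74.4 + 1/3.35 + 1/16.7 = 0.3718 (units of 1/kΩ).
R_a takes the fraction G_k/ΣG = 0.01344/0.3718 = 0.03615, so I = 3.15 × 0.03615 = 0.1139 mA.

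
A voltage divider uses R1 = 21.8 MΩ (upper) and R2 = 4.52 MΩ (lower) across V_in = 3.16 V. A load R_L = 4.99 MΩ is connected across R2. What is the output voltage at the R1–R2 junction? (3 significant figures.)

First combine the lower leg with the load: R2 ‖ R_L = 2.372 MΩ.
Then V_out = V_in · R2'/(R1 + R2') = 3.16 × 2.372/24.17 = 0.3101 V.
(Unloaded it would be 0.543 V; the load pulls it down.)

V_out ≈ 0.310 V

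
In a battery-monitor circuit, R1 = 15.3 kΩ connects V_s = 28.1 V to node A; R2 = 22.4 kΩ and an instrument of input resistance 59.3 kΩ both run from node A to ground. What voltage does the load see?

R2 ‖ R_L = (22.4 × 59.3)/(22.4 + 59.3) = 16.26 kΩ.
Now apply the divider: V_out = 28.1 × 0.5152 = 14.48 V.

V_out ≈ 14.5 V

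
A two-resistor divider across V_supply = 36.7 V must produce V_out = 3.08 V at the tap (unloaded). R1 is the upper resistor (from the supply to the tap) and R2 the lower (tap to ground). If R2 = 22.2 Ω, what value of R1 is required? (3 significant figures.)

The divider ratio is R2/(R1+R2) = 3.08/36.7 = 0.08392.
Rearranging, R1 = R2·(1−k)/k = 22.2 × 10.92 = 242.3 Ω.

R1 ≈ 242 Ω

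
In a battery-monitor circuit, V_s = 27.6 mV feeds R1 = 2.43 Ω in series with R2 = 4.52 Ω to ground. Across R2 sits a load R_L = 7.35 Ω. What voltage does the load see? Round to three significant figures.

First combine the lower leg with the load: R2 ‖ R_L = 2.799 Ω.
Now apply the divider: V_out = 27.6 × 0.5353 = 14.77 mV.
(Unloaded it would be 17.9 mV; the load pulls it down.)

V_out ≈ 14.8 mV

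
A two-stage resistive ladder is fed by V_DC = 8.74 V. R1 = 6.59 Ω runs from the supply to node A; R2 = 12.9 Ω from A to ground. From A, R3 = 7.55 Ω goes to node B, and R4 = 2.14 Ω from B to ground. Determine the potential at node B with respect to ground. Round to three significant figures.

V_B ≈ 0.881 V

The second stage (R3 + R4 = 9.690 Ω) loads node A in parallel with R2.
Effective lower resistance at A: R2 ‖ 9.690 = 5.533 Ω.
First divider: V_A = V_DC · 5.533/(6.59 + 5.533) = 3.989 V.
Then the unloaded second divider: V_B = V_A × R4/(R3+R4) = 3.989 × 0.2208 = 0.8810 V.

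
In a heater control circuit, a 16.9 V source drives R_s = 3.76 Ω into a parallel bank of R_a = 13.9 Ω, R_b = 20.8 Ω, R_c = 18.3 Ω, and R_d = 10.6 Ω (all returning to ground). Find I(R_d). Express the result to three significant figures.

Combine the parallel branches: R_p = (1/13.9 + 1/20.8 + 1/18.3 + 1/10.6)⁻¹ = 3.717 Ω.
V_A = 16.9 × 3.717/7.477 = 8.402 V.
I(R_d) = V_A / R_d = 8.402/10.6 = 0.7926 A.

I ≈ 0.793 A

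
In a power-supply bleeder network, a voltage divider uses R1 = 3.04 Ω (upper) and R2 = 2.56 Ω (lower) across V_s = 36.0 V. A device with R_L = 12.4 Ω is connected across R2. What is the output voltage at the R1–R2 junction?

First combine the lower leg with the load: R2 ‖ R_L = 2.122 Ω.
Now apply the divider: V_out = 36.0 × 0.4111 = 14.80 V.
(Unloaded it would be 16.5 V; the load pulls it down.)

V_out ≈ 14.8 V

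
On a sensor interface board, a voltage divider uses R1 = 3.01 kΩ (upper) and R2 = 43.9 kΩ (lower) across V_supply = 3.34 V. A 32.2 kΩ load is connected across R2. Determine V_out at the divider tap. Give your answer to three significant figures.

V_out ≈ 2.87 V

First combine the lower leg with the load: R2 ‖ R_L = 18.58 kΩ.
Now apply the divider: V_out = 3.34 × 0.8606 = 2.874 V.
(Unloaded it would be 3.13 V; the load pulls it down.)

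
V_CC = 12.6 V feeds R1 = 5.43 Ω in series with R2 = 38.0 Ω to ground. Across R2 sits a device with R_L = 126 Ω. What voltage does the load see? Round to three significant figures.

V_out ≈ 10.6 V

The load sits in parallel with R2, giving an effective lower resistance R2' = R2·R_L/(R2+R_L) = 29.20 Ω.
Now apply the divider: V_out = 12.6 × 0.8432 = 10.62 V.
(Unloaded it would be 11.0 V; the load pulls it down.)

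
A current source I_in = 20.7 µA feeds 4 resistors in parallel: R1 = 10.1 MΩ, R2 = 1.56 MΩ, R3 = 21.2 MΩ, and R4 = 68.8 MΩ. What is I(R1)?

ΣG = 1/10.1 + 1/1.56 + 1/21.2 + 1/68.8 = 0.8017.
R1 takes the fraction G_k/ΣG = 0.09901/0.8017 = 0.1235, so I = 20.7 × 0.1235 = 2.556 µA.

I ≈ 2.56 µA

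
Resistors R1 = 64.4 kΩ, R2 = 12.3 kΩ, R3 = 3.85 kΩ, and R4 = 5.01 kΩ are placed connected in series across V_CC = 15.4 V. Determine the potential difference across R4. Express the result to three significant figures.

Total series resistance ΣR = 64.4 + 12.3 + 3.85 + 5.01 = 85.56 kΩ.
V = V_CC · R/ΣR = 15.4 × 0.05856 = 0.9018 V.

V ≈ 0.902 V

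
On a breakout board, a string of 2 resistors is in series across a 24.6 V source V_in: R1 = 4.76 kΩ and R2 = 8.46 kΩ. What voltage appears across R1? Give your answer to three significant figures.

ΣR = 4.76 + 8.46 = 13.22 kΩ.
V = V_in · R/ΣR = 24.6 × 0.3601 = 8.857 V.

V ≈ 8.86 V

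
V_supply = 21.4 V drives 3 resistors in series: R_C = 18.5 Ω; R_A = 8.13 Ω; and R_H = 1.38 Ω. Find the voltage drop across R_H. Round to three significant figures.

Series total: ΣR = 18.5 + 8.13 + 1.38 = 28.01 Ω.
By the voltage-divider rule, V = 21.4 × 1.380/28.01 = 1.054 V.

V ≈ 1.05 V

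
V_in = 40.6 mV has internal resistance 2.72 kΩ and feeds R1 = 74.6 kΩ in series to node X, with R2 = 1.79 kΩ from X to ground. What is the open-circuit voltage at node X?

R1' = 2.72 + 74.6 = 77.32 kΩ (source resistance + R1).
Open-circuit (no load on X): V_th = V_in · R2/(R1' + R2) = 40.6 × 1.79/(77.32 + 1.79) = 0.9186 mV.

V_th ≈ 0.919 mV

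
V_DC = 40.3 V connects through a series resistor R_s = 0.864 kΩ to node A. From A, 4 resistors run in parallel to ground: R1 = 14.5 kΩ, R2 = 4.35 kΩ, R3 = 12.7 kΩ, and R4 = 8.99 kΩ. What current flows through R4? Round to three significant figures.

Equivalent of the parallel group: R_p = 2.046 kΩ.
V_A by voltage divider: V_A = 40.3 × 2.046/(0.864 + 2.046) = 28.33 V.
Branch current I = V_A/R4 = 28.33/8.99 = 3.152 mA.
(Check via current divider: I_total = 13.85 mA; share G_k/ΣG = 0.2276 → same result.)

I ≈ 3.15 mA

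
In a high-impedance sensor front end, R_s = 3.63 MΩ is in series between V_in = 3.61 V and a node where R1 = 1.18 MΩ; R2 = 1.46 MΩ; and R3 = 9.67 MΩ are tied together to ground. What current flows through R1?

I ≈ 0.441 µA

Equivalent of the parallel group: R_p = 0.6113 MΩ.
V_A by voltage divider: V_A = 3.61 × 0.6113/(3.63 + 0.6113) = 0.5203 V.
Branch current I = V_A/R1 = 0.5203/1.18 = 0.4410 µA.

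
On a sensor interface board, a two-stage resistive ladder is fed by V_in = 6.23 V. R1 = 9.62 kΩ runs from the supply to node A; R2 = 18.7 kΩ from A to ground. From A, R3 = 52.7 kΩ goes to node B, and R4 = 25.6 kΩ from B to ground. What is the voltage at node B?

V_B ≈ 1.24 V

Node A sees R2 in parallel with the series input of stage 2, R3 + R4 = 78.30 kΩ.
R2 ‖ (R3+R4) = 15.09 kΩ.
First divider: V_A = V_in · 15.09/(9.62 + 15.09) = 3.805 V.
V_B = V_A × 0.3269 = 1.244 V.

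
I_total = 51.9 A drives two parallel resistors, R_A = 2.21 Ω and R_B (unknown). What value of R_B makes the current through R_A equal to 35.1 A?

R_B ≈ 4.62 Ω

In a two-way split, I_A/I_total = R_B/(R_A + R_B).
35.1/51.9 = R_B/(R_A + R_B) → R_B = R_A · (0.6763)/(1 − 0.6763) = 2.21 × 2.089 = 4.617 Ω.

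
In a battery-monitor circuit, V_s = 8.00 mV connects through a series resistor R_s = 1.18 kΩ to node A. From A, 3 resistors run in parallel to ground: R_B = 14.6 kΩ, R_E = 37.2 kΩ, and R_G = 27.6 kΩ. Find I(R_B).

I ≈ 0.474 µA

Combine the parallel branches: R_p = (1/14.6 + 1/37.2 + 1/27.6)⁻¹ = 7.598 kΩ.
V_A by voltage divider: V_A = 8.00 × 7.598/(1.18 + 7.598) = 6.925 mV.
Branch current I = V_A/R_B = 6.925/14.6 = 0.4743 µA.
(Check via current divider: I_total = 0.9113 µA; share G_k/ΣG = 0.5204 → same result.)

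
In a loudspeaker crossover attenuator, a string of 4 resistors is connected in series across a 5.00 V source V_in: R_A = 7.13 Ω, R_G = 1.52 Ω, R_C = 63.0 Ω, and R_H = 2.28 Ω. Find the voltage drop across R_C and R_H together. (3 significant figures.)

V ≈ 4.41 V

Series total: ΣR = 7.13 + 1.52 + 63.0 + 2.28 = 73.93 Ω.
R_{R_C..R_H} = 63.0 + 2.28 = 65.28 Ω.
Voltage divider: V = V_in · (65.28 / 73.93) = 5.00 × 0.8830 = 4.415 V.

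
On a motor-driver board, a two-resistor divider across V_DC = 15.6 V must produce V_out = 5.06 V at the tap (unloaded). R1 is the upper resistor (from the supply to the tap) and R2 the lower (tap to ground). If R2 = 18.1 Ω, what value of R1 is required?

R1 ≈ 37.7 Ω

V_out/V_DC = R2/(R1+R2) = 0.3244.
Rearranging, R1 = R2·(1−k)/k = 18.1 × 2.083 = 37.70 Ω.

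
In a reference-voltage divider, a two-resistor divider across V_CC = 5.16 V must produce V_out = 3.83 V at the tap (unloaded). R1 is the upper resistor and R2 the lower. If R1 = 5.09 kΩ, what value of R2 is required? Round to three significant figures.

Required fraction k = V_out/V_CC = 0.7422.
Rearranging, R2 = R1·k/(1−k) = 5.09 × 2.880 = 14.66 kΩ.

R2 ≈ 14.7 kΩ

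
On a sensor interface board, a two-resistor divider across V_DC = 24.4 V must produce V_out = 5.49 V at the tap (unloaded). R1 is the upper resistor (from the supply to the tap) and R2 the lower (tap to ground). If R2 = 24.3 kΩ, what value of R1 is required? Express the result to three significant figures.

Required fraction k = V_out/V_DC = 0.2250.
So R1 = R2 · (V_DC/V_out − 1) = 24.3 × (24.4/5.49 − 1) = 24.3 × 3.444 = 83.70 kΩ.

R1 ≈ 83.7 kΩ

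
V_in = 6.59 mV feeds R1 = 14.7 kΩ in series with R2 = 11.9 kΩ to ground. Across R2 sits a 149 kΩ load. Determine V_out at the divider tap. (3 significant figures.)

V_out ≈ 2.82 mV

R2 ‖ R_L = (11.9 × 149)/(11.9 + 149) = 11.02 kΩ.
Voltage divider with the loaded lower leg: V_out = 6.59 × 11.02/(14.7 + 11.02) = 6.59 × 0.4285 = 2.824 mV.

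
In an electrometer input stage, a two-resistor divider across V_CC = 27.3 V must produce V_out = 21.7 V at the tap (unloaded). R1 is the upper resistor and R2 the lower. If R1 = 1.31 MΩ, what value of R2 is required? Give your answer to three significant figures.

R2 ≈ 5.08 MΩ

Required fraction k = V_out/V_CC = 0.7949.
R2 = R1 · 0.7949/(1 − 0.7949) = 5.076 MΩ.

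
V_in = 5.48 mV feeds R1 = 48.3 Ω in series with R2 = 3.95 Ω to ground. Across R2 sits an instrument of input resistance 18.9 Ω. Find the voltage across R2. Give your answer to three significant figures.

V_out ≈ 0.347 mV

First combine the lower leg with the load: R2 ‖ R_L = 3.267 Ω.
Then V_out = V_in · R2'/(R1 + R2') = 5.48 × 3.267/51.57 = 0.3472 mV.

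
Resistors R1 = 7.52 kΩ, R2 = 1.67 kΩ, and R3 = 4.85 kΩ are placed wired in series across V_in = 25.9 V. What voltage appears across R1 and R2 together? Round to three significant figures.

V ≈ 17.0 V

ΣR = 7.52 + 1.67 + 4.85 = 14.04 kΩ.
R_{R1..R2} = 7.52 + 1.67 = 9.190 kΩ.
By the voltage-divider rule, V = 25.9 × 9.190/14.04 = 16.95 V.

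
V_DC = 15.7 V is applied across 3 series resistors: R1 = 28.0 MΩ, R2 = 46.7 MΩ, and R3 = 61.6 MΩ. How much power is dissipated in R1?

ΣR = 136.3 MΩ → I = 15.7/136.3 = 0.1152 µA.
V(R1) = I·R = 3.225 V; P = V·I = 3.225 × 0.1152 = 0.3715 µW.

P ≈ 0.372 µW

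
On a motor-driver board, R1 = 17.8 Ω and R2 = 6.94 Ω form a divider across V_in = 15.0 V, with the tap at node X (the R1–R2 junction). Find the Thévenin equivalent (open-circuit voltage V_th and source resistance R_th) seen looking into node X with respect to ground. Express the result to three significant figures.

Open-circuit (no load on X): V_th = V_in · R2/(R1 + R2) = 15.0 × 6.94/(17.80 + 6.94) = 4.208 V.
Zeroing V_in shorts the top of R1 to ground, so R_th = R1 ‖ R2 = 4.993 Ω.

V_th ≈ 4.21 V, R_th ≈ 4.99 Ω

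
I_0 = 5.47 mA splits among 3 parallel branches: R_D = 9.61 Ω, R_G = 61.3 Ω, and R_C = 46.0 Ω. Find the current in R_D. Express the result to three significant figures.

I ≈ 4.01 mA

Conductances: ΣG = 1/9.61 + 1/61.3 + 1/46.0 = 0.1421 (1/Ω).
By the current-divider rule, I = I_0 · G_k/ΣG = 5.47 × 0.7322 = 4.005 mA.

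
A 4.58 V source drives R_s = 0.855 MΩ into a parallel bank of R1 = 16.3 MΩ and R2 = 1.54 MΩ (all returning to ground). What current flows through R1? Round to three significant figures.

I ≈ 0.175 µA

Equivalent of the parallel group: R_p = 1.407 MΩ.
V_A = 4.58 × 1.407/2.262 = 2.849 V.
Branch current I = V_A/R1 = 2.849/16.3 = 0.1748 µA.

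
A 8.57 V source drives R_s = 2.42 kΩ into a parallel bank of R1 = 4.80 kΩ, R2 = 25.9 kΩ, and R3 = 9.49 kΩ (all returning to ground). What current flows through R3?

Equivalent of the parallel group: R_p = 2.838 kΩ.
V_A = 8.57 × 2.838/5.258 = 4.626 V.
I(R3) = V_A / R3 = 4.626/9.49 = 0.4875 mA.

I ≈ 0.487 mA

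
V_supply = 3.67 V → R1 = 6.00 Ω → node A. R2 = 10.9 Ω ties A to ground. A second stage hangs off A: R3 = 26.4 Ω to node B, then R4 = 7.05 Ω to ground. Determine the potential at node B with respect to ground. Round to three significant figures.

V_B ≈ 0.447 V

The second stage (R3 + R4 = 33.45 Ω) loads node A in parallel with R2.
Effective lower resistance at A: R2 ‖ 33.45 = 8.221 Ω.
V_A = 3.67 × 8.221/(6.00 + 8.221) = 2.122 V.
Then the unloaded second divider: V_B = V_A × R4/(R3+R4) = 2.122 × 0.2108 = 0.4472 V.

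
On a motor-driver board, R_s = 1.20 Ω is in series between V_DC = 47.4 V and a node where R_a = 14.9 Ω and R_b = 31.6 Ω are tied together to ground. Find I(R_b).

Combine the parallel branches: R_p = (1/14.9 + 1/31.6)⁻¹ = 10.13 Ω.
V_A = 47.4 × 10.13/11.33 = 42.38 V.
Branch current I = V_A/R_b = 42.38/31.6 = 1.341 A.

I ≈ 1.34 A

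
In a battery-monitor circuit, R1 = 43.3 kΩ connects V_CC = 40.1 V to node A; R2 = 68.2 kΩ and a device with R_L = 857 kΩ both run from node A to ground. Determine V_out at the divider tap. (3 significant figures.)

The load sits in parallel with R2, giving an effective lower resistance R2' = R2·R_L/(R2+R_L) = 63.17 kΩ.
Voltage divider with the loaded lower leg: V_out = 40.1 × 63.17/(43.3 + 63.17) = 40.1 × 0.5933 = 23.79 V.
(Unloaded it would be 24.5 V; the load pulls it down.)

V_out ≈ 23.8 V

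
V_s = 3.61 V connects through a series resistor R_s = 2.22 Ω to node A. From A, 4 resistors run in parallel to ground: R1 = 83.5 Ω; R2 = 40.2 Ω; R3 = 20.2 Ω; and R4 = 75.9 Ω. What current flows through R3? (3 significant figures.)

I ≈ 0.146 A

Parallel bank: R_p = 1/(1/83.5 + 1/40.2 + 1/20.2 + 1/75.9) = 10.05 Ω.
V_A = 3.61 × 10.05/12.27 = 2.957 V.
I(R3) = V_A / R3 = 2.957/20.2 = 0.1464 A.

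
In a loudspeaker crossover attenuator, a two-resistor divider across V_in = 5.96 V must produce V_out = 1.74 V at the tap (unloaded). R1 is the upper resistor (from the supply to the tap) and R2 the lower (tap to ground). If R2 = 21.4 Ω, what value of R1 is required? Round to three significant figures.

The divider ratio is R2/(R1+R2) = 1.74/5.96 = 0.2919.
So R1 = R2 · (V_in/V_out − 1) = 21.4 × (5.96/1.74 − 1) = 21.4 × 2.425 = 51.90 Ω.

R1 ≈ 51.9 Ω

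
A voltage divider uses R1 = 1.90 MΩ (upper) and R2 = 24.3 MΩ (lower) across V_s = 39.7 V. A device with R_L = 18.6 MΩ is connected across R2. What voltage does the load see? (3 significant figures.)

V_out ≈ 33.6 V

R2 ‖ R_L = (24.3 × 18.6)/(24.3 + 18.6) = 10.54 MΩ.
Then V_out = V_s · R2'/(R1 + R2') = 39.7 × 10.54/12.44 = 33.63 V.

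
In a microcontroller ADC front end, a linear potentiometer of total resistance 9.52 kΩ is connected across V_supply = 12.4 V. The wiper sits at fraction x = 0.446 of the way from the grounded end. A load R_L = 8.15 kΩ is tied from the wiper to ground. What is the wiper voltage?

Lower segment x·R_p = 4.246 kΩ; upper segment (1−x)·R_p = 5.274 kΩ.
(x·R_p) ‖ R_L = 2.792 kΩ.
Then V_out = V_supply · 2.792/(5.274 + 2.792) = 4.292 V.
(Unloaded: V_out = x·V_supply = 5.53 V.)

V_out ≈ 4.29 V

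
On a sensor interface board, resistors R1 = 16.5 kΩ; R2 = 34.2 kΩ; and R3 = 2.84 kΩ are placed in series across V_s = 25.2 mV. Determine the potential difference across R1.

V ≈ 7.77 mV

Total series resistance ΣR = 16.5 + 34.2 + 2.84 = 53.54 kΩ.
By the voltage-divider rule, V = 25.2 × 16.50/53.54 = 7.766 mV.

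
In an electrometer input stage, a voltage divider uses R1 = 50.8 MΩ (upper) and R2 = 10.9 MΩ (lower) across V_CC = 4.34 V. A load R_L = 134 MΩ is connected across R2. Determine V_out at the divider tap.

The load sits in parallel with R2, giving an effective lower resistance R2' = R2·R_L/(R2+R_L) = 10.08 MΩ.
Now apply the divider: V_out = 4.34 × 0.1656 = 0.7186 V.
(Unloaded it would be 0.767 V; the load pulls it down.)

V_out ≈ 0.719 V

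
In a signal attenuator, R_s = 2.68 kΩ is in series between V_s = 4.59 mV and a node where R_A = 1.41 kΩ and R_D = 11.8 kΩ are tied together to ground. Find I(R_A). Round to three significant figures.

Parallel bank: R_p = 1/(1/1.41 + 1/11.8) = 1.260 kΩ.
V_A by voltage divider: V_A = 4.59 × 1.260/(2.68 + 1.260) = 1.467 mV.
Branch current I = V_A/R_A = 1.467/1.41 = 1.041 µA.

I ≈ 1.04 µA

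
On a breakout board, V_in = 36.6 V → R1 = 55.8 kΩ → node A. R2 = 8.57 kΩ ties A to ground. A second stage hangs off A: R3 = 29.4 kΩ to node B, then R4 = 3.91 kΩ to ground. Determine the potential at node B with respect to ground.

V_B ≈ 0.468 V

Looking into the second stage from A: R3 + R4 = 33.31 kΩ appears in parallel with R2.
R2 ‖ (R3+R4) = 6.816 kΩ.
First divider: V_A = V_in · 6.816/(55.8 + 6.816) = 3.984 V.
Then the unloaded second divider: V_B = V_A × R4/(R3+R4) = 3.984 × 0.1174 = 0.4677 V.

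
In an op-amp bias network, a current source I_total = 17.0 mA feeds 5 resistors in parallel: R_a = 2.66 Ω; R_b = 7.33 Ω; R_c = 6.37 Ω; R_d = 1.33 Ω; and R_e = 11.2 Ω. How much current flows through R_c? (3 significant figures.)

Conductances: ΣG = 1/2.66 + 1/7.33 + 1/6.37 + 1/1.33 + 1/11.2 = 1.511 (1/Ω).
Current divider: I(R_c) = I_total · G_k/ΣG = 17.0 × (0.1570/1.511) = 17.0 × 0.1039 = 1.767 mA.

I ≈ 1.77 mA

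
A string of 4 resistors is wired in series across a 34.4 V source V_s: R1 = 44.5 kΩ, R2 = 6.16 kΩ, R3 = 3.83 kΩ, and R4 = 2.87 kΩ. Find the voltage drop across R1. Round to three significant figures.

Series total: ΣR = 44.5 + 6.16 + 3.83 + 2.87 = 57.36 kΩ.
By the voltage-divider rule, V = 34.4 × 44.50/57.36 = 26.69 V.

V ≈ 26.7 V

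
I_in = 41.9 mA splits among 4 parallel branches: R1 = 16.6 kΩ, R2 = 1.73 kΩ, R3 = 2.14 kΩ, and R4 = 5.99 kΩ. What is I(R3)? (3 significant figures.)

I ≈ 15.4 mA

Total conductance ΣG = 1/16.6 + 1/1.73 + 1/2.14 + 1/5.99 = 1.273 (units of 1/kΩ).
By the current-divider rule, I = I_in · G_k/ΣG = 41.9 × 0.3672 = 15.39 mA.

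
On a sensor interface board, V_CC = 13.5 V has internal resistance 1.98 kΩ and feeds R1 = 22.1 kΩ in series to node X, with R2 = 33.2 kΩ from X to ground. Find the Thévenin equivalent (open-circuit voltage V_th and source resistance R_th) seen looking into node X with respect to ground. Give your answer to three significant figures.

R1' = 1.98 + 22.1 = 24.08 kΩ (source resistance + R1).
V_th is the unloaded tap voltage: V_CC · R2/(R1'+R2) = 13.5 × 0.5796 = 7.825 V.
Looking into X with the source shorted: R_th = R1'·R2/(R1'+R2) = 24.08 × 33.2/57.28 = 13.96 kΩ.

V_th ≈ 7.82 V, R_th ≈ 14.0 kΩ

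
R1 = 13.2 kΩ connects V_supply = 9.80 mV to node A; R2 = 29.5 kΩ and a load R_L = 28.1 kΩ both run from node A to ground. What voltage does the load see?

V_out ≈ 5.11 mV

R2 ‖ R_L = (29.5 × 28.1)/(29.5 + 28.1) = 14.39 kΩ.
Voltage divider with the loaded lower leg: V_out = 9.80 × 14.39/(13.2 + 14.39) = 9.80 × 0.5216 = 5.112 mV.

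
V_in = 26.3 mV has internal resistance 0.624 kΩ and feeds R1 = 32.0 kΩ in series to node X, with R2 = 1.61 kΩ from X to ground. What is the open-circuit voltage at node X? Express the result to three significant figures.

R1' = 0.624 + 32.0 = 32.62 kΩ (source resistance + R1).
With X open, the divider is unloaded: V_th = 26.3 × 1.61/34.23 = 1.237 mV.

V_th ≈ 1.24 mV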